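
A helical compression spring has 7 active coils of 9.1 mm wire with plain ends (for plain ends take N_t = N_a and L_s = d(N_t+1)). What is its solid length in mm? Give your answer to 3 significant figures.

72.8 mm

plain ends: N_t = N_a = 7
L_s = d·(N_t+1) = 9.1 × 8 = 72.8 mm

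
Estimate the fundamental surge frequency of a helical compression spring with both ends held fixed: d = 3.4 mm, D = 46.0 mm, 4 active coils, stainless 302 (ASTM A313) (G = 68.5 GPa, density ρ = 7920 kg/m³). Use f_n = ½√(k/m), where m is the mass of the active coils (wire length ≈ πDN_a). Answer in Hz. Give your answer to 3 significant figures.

k = Gd⁴/(8D³N_a) = (68.5×10³)(3.4⁴)/(8·46.0³·4) = 2.9389 N/mm = 2938.9 N/m
Wire length L = πDN_a = π·46.0·4 = 578.05 mm
m = ρ·(πd²/4)·L = 7920 × 9.0792×10⁻⁶ m² × 0.57805 m = 0.041566 kg
f_n = ½√(k/m) = 0.5·√(2938.9/0.041566) = 0.5·√(70704) = 132.95 Hz

133 Hz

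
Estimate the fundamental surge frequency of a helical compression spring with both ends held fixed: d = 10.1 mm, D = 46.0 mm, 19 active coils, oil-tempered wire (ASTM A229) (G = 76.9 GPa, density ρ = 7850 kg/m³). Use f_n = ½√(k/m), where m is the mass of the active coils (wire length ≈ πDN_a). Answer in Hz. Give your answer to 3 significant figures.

88.5 Hz

k = Gd⁴/(8D³N_a) = (76.9×10³)(10.1⁴)/(8·46.0³·19) = 54.087 N/mm = 54087 N/m
Wire length L = πDN_a = π·46.0·19 = 2745.8 mm
m = ρ·(πd²/4)·L = 7850 × 80.118×10⁻⁶ m² × 2.7458 m = 1.7269 kg
f_n = ½√(k/m) = 0.5·√(54087/1.7269) = 0.5·√(31321) = 88.488 Hz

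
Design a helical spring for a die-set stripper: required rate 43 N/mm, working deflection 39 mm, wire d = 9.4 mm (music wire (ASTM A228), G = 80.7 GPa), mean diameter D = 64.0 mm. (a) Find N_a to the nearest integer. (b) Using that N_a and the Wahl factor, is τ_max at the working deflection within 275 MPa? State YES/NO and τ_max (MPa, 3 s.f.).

(a) 7 coils; (b) NO, τ_max = 401 MPa

N_a = Gd⁴/(8D³k) = (80.7×10³)(9.4⁴)/(8·64.0³·43) = 6.987 → N_a = 7
Actual rate k = Gd⁴/(8D³·7) = 42.92 N/mm
Working load F = kδ = 42.92·39 = 1673.9 N
C = 64.0/9.4 = 6.8085; K_W = (4C−1)/(4C−4)+0.615/C = 1.2194
τ_max = K_W·8FD/(πd³) = 1.2194·328.44 = 400.52 MPa
τ_max > 275 MPa → exceeds allowable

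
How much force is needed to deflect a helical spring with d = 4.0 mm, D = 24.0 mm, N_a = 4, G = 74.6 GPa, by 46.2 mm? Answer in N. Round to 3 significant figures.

k = Gd⁴/(8D³N_a) = (74.6×10³)(4.0⁴)/(8·24.0³·4) = 43.171 N/mm
F = k·δ = 43.171 × 46.2 = 1994.5 N

1990 N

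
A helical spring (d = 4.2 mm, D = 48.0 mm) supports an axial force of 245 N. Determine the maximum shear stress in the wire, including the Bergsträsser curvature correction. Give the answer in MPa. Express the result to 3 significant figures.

452 MPa

Spring index C = D/d = 48.0/4.2 = 11.4286
K_B = (4C+2)/(4C−3) = 47.714/42.714 = 1.1171
τ₀ = 8FD/(πd³) = 8·245·48.0/(π·4.2³) = 94080/232.75 = 404.2 MPa
τ_max = K·τ₀ = 1.1171 × 404.2 = 451.52 MPa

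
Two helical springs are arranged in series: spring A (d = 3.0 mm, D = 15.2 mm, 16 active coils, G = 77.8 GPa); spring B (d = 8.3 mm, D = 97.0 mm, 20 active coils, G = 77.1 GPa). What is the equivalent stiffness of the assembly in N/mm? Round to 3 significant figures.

k_A = Gd⁴/(8D³N_a) = (77.8×10³)(3.0⁴)/(8·15.2³·16) = 14.019 N/mm
k_B = Gd⁴/(8D³N_a) = (77.1×10³)(8.3⁴)/(8·97.0³·20) = 2.5057 N/mm
Series: 1/k_eq = 1/14.019 + 1/2.5057 = 0.47042; k_eq = 2.1258 N/mm

2.13 N/mm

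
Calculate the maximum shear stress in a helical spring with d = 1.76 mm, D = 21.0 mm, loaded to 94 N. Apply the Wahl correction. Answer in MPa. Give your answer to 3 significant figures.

Spring index C = D/d = 21.0/1.76 = 11.9318
K_W = (4C−1)/(4C−4) + 0.615/C = 46.727/43.727 + 0.0515 = 1.1201
τ₀ = 8FD/(πd³) = 8·94·21.0/(π·1.76³) = 15792/17.127 = 922.04 MPa
τ_max = K·τ₀ = 1.1201 × 922.04 = 1032.8 MPa

1030 MPa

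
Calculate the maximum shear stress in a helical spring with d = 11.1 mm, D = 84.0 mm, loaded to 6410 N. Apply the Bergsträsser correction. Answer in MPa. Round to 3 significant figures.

1190 MPa

Spring index C = D/d = 84.0/11.1 = 7.5676
K_B = (4C+2)/(4C−3) = 32.270/27.270 = 1.1833
τ₀ = 8FD/(πd³) = 8·6410·84.0/(π·11.1³) = 4.30752e+06/4296.5 = 1002.6 MPa
τ_max = K·τ₀ = 1.1833 × 1002.6 = 1186.4 MPa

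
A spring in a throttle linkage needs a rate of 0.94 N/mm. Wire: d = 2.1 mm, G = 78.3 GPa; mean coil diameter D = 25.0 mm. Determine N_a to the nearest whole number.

N_a = Gd⁴/(8D³k) = (78.3×10³ × 2.1⁴)/(8 × 25.0³ × 0.94)
    = 1.52279e+06 / 117500 = 12.96 → 13 coils

13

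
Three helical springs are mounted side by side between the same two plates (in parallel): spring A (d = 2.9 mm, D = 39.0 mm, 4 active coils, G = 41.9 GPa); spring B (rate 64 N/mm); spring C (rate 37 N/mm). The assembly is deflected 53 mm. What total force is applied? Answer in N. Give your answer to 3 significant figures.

5440 N

k_A = Gd⁴/(8D³N_a) = (41.9×10³)(2.9⁴)/(8·39.0³·4) = 1.5612 N/mm
Parallel: k_eq = 1.5612 + 64 + 37 = 102.56 N/mm
F = k_eq·δ = 102.56·53 = 5435.7 N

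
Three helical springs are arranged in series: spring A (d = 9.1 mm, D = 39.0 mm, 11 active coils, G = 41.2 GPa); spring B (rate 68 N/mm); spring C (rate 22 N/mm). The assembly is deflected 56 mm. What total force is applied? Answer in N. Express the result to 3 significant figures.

k_A = Gd⁴/(8D³N_a) = (41.2×10³)(9.1⁴)/(8·39.0³·11) = 54.124 N/mm
Series: 1/k_eq = 1/54.124 + 1/68 + 1/22 = 0.078637; k_eq = 12.717 N/mm
F = k_eq·δ = 12.717·56 = 712.14 N

712 N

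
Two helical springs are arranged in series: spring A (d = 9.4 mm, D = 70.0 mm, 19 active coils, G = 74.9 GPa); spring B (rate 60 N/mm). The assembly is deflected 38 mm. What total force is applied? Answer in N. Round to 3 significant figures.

k_A = Gd⁴/(8D³N_a) = (74.9×10³)(9.4⁴)/(8·70.0³·19) = 11.216 N/mm
Series: 1/k_eq = 1/11.216 + 1/60 = 0.10582; k_eq = 9.4499 N/mm
F = k_eq·δ = 9.4499·38 = 359.1 N

359 N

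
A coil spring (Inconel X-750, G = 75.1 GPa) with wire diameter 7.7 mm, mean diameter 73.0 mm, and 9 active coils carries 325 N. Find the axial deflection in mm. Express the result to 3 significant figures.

34.5 mm

k = Gd⁴/(8D³N_a) = (75.1×10³)(7.7⁴)/(8·73.0³·9) = 9.4254 N/mm
δ = F/k = 325 / 9.4254 = 34.481 mm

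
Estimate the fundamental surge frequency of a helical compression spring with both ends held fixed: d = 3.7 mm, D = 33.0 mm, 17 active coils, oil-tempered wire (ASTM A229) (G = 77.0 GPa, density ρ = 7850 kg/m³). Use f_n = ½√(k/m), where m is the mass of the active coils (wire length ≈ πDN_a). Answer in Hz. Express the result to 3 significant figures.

70.4 Hz

k = Gd⁴/(8D³N_a) = (77.0×10³)(3.7⁴)/(8·33.0³·17) = 2.9527 N/mm = 2952.7 N/m
Wire length L = πDN_a = π·33.0·17 = 1762.4 mm
m = ρ·(πd²/4)·L = 7850 × 10.752×10⁻⁶ m² × 1.7624 m = 0.14876 kg
f_n = ½√(k/m) = 0.5·√(2952.7/0.14876) = 0.5·√(19849) = 70.443 Hz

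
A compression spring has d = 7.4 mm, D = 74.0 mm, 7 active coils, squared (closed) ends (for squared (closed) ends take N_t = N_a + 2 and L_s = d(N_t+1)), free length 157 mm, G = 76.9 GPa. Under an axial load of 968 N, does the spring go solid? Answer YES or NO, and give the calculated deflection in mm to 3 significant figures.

YES, δ = 95.3 mm

k = Gd⁴/(8D³N_a) = (76.9×10³)(7.4⁴)/(8·74.0³·7) = 10.162 N/mm
N_t = 9; L_s = 7.4·10 = 74 mm; δ_solid = L₀ − L_s = 157 − 74 = 83 mm
δ = F/k = 968/10.162 = 95.259 mm
δ ≥ δ_solid → spring goes solid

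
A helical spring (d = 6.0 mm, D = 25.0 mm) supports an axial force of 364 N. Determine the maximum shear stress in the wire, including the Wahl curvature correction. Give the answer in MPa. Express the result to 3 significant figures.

149 MPa

Spring index C = D/d = 25.0/6.0 = 4.1667
K_W = (4C−1)/(4C−4) + 0.615/C = 15.667/12.667 + 0.1476 = 1.3844
τ₀ = 8FD/(πd³) = 8·364·25.0/(π·6.0³) = 72800/678.58 = 107.28 MPa
τ_max = K·τ₀ = 1.3844 × 107.28 = 148.53 MPa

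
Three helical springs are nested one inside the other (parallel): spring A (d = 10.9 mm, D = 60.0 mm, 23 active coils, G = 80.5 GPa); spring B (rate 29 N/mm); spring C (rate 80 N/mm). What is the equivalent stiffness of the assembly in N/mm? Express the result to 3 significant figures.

k_A = Gd⁴/(8D³N_a) = (80.5×10³)(10.9⁴)/(8·60.0³·23) = 28.591 N/mm
Parallel: k_eq = 28.591 + 29 + 80 = 137.59 N/mm

138 N/mm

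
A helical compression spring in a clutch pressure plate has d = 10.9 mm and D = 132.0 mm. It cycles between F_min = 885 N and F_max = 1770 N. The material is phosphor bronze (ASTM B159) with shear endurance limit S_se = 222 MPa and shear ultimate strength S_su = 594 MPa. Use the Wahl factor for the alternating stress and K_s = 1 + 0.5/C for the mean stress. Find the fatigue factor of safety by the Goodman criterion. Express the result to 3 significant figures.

0.846

C = D/d = 132.0/10.9 = 12.1101; K_W = (4C−1)/(4C−4)+0.615/C = 1.1183; K_s = 1+0.5/C = 1.0413
F_a = (F_max−F_min)/2 = 442.5 N; F_m = (F_max+F_min)/2 = 1327.5 N
τ_a = K_W·8F_aD/(πd³) = 1.1183 × 114.85 = 128.44 MPa
τ_m = K_s·8F_mD/(πd³) = 1.0413 × 344.56 = 358.79 MPa
Goodman: 1/n_f = τ_a/S_se + τ_m/S_su = 128.44/222 + 358.79/594 = 0.57856 + 0.60402 = 1.1826
n_f = 1/1.1826 = 0.8456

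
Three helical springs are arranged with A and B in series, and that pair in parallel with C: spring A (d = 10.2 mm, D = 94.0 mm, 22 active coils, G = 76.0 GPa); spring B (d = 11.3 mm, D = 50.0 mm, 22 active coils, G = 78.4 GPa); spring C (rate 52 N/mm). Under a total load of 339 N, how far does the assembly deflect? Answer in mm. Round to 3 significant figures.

5.93 mm

k_A = Gd⁴/(8D³N_a) = (76.0×10³)(10.2⁴)/(8·94.0³·22) = 5.6275 N/mm
k_B = Gd⁴/(8D³N_a) = (78.4×10³)(11.3⁴)/(8·50.0³·22) = 58.104 N/mm
Springs A,B series: k_AB = 1/(1/5.6275+1/58.104) = 5.1306 N/mm; parallel with C: k_eq = 5.1306+52 = 57.131 N/mm
δ = F/k_eq = 339/57.131 = 5.9338 mm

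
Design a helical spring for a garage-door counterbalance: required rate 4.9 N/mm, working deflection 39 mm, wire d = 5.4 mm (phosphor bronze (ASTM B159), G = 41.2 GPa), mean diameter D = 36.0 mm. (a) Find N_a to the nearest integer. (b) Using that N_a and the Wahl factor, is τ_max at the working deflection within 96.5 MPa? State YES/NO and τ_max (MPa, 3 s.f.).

(a) 19 coils; (b) NO, τ_max = 137 MPa

N_a = Gd⁴/(8D³k) = (41.2×10³)(5.4⁴)/(8·36.0³·4.9) = 19.15 → N_a = 19
Actual rate k = Gd⁴/(8D³·19) = 4.9399 N/mm
Working load F = kδ = 4.9399·39 = 192.66 N
C = 36.0/5.4 = 6.6667; K_W = (4C−1)/(4C−4)+0.615/C = 1.2246
τ_max = K_W·8FD/(πd³) = 1.2246·112.16 = 137.35 MPa
τ_max > 96.5 MPa → exceeds allowable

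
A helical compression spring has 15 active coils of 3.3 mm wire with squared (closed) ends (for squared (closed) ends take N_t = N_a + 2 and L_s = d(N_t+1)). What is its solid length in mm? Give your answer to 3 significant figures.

59.4 mm

squared (closed) ends: N_t = N_a + 2 = 15 + 2 = 17
L_s = d·(N_t+1) = 3.3 × 18 = 59.4 mm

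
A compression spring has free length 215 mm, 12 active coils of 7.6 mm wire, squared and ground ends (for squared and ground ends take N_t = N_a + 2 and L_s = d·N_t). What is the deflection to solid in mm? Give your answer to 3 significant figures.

N_t = 14; L_s = 7.6·14 = 106.4 mm
δ_solid = L₀ − L_s = 215 − 106.4 = 108.6 mm

109 mm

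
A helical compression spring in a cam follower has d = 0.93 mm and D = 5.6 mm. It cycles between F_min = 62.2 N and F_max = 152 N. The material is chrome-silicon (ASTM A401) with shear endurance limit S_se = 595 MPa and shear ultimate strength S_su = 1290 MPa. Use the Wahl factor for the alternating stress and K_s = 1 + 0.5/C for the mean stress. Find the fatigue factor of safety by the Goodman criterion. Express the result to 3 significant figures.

0.306

C = D/d = 5.6/0.93 = 6.0215; K_W = (4C−1)/(4C−4)+0.615/C = 1.2515; K_s = 1+0.5/C = 1.0830
F_a = (F_max−F_min)/2 = 44.9 N; F_m = (F_max+F_min)/2 = 107.1 N
τ_a = K_W·8F_aD/(πd³) = 1.2515 × 796.02 = 996.22 MPa
τ_m = K_s·8F_mD/(πd³) = 1.0830 × 1898.8 = 2056.4 MPa
Goodman: 1/n_f = τ_a/S_se + τ_m/S_su = 996.22/595 + 2056.4/1290 = 1.67431 + 1.59412 = 3.2684
n_f = 1/3.2684 = 0.306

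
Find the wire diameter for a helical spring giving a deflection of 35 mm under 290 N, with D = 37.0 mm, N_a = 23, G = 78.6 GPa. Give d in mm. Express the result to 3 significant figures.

Required rate k = F/δ = 290/35 = 8.2857 N/mm
d = (8D³N_a·k / G)^(1/4) = (8·37.0³·23·8.2857 / (78.6×10³))^0.25
  = (982.5)^0.25 = 5.5986 mm

5.60 mm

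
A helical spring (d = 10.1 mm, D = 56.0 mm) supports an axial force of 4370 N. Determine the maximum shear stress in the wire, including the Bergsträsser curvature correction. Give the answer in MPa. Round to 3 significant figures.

763 MPa

Spring index C = D/d = 56.0/10.1 = 5.5446
K_B = (4C+2)/(4C−3) = 24.178/19.178 = 1.2607
τ₀ = 8FD/(πd³) = 8·4370·56.0/(π·10.1³) = 1.95776e+06/3236.8 = 604.85 MPa
τ_max = K·τ₀ = 1.2607 × 604.85 = 762.54 MPa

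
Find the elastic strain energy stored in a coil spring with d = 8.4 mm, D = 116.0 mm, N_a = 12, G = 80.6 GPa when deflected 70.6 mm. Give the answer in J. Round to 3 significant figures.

6.67 J

k = Gd⁴/(8D³N_a) = (80.6×10³)(8.4⁴)/(8·116.0³·12) = 2.678 N/mm
U = ½kδ² = 0.5 × 2.678 × 70.6² = 6674 N·mm = 6.674 J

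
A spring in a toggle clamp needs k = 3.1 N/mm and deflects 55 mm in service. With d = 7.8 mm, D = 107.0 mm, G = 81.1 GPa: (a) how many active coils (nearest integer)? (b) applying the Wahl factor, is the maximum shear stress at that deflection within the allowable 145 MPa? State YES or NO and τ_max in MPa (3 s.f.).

(a) 10 coils; (b) YES, τ_max = 107 MPa

N_a = Gd⁴/(8D³k) = (81.1×10³)(7.8⁴)/(8·107.0³·3.1) = 9.881 → N_a = 10
Actual rate k = Gd⁴/(8D³·10) = 3.0631 N/mm
Working load F = kδ = 3.0631·55 = 168.47 N
C = 107.0/7.8 = 13.7179; K_W = (4C−1)/(4C−4)+0.615/C = 1.1038
τ_max = K_W·8FD/(πd³) = 1.1038·96.73 = 106.77 MPa
τ_max ≤ 145 MPa → acceptable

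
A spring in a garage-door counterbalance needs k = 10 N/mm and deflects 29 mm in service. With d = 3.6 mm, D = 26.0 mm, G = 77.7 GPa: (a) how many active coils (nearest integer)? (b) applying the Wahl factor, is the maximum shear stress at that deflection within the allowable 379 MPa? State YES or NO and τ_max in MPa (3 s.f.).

(a) 9 coils; (b) NO, τ_max = 512 MPa

N_a = Gd⁴/(8D³k) = (77.7×10³)(3.6⁴)/(8·26.0³·10) = 9.282 → N_a = 9
Actual rate k = Gd⁴/(8D³·9) = 10.313 N/mm
Working load F = kδ = 10.313·29 = 299.07 N
C = 26.0/3.6 = 7.2222; K_W = (4C−1)/(4C−4)+0.615/C = 1.2057
τ_max = K_W·8FD/(πd³) = 1.2057·424.41 = 511.7 MPa
τ_max > 379 MPa → exceeds allowable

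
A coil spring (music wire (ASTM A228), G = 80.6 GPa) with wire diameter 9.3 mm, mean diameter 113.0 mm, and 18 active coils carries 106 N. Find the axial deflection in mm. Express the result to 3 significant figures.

k = Gd⁴/(8D³N_a) = (80.6×10³)(9.3⁴)/(8·113.0³·18) = 2.9018 N/mm
δ = F/k = 106 / 2.9018 = 36.529 mm

36.5 mm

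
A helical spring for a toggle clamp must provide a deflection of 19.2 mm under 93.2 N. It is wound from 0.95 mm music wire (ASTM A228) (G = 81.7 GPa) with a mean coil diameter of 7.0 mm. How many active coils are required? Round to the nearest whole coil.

Required rate k = F/δ = 93.2/19.2 = 4.8542 N/mm
N_a = Gd⁴/(8D³k) = (81.7×10³ × 0.95⁴)/(8 × 7.0³ × 4.8542)
    = 66545.2 / 13319.8 = 4.996 → 5 coils

5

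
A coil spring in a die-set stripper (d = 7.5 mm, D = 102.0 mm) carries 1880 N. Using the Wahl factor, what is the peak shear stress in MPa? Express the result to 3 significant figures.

Spring index C = D/d = 102.0/7.5 = 13.6000
K_W = (4C−1)/(4C−4) + 0.615/C = 53.400/50.400 + 0.0452 = 1.1047
τ₀ = 8FD/(πd³) = 8·1880·102.0/(π·7.5³) = 1.53408e+06/1325.4 = 1157.5 MPa
τ_max = K·τ₀ = 1.1047 × 1157.5 = 1278.7 MPa

1280 MPa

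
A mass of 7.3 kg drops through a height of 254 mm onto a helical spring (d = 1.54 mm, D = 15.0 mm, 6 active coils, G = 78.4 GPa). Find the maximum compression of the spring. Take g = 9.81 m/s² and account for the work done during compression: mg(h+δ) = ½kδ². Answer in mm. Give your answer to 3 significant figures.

145 mm

k = Gd⁴/(8D³N_a) = (78.4×10³)(1.54⁴)/(8·15.0³·6) = 2.722 N/mm
W = mg = 7.3 × 9.81 = 71.613 N
½kδ² − Wδ − Wh = 0 → δ = (W + √(W² + 2kWh))/k
δ = (71.613 + √(5128.4 + 99023.8))/2.722 = (71.613 + 322.73)/2.722 = 144.87 mm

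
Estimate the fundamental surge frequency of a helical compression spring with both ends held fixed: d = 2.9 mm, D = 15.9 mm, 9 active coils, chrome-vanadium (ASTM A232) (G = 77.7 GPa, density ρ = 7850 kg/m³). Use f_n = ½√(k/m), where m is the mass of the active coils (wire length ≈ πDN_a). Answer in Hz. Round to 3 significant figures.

451 Hz

k = Gd⁴/(8D³N_a) = (77.7×10³)(2.9⁴)/(8·15.9³·9) = 18.988 N/mm = 18988 N/m
Wire length L = πDN_a = π·15.9·9 = 449.56 mm
m = ρ·(πd²/4)·L = 7850 × 6.6052×10⁻⁶ m² × 0.44956 m = 0.02331 kg
f_n = ½√(k/m) = 0.5·√(18988/0.02331) = 0.5·√(8.146e+05) = 451.28 Hz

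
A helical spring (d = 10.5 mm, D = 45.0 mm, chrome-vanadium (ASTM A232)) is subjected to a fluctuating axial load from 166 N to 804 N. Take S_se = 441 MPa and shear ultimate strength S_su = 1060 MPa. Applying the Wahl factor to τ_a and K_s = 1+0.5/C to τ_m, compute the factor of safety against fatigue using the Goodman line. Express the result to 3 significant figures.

C = D/d = 45.0/10.5 = 4.2857; K_W = (4C−1)/(4C−4)+0.615/C = 1.3718; K_s = 1+0.5/C = 1.1167
F_a = (F_max−F_min)/2 = 319 N; F_m = (F_max+F_min)/2 = 485 N
τ_a = K_W·8F_aD/(πd³) = 1.3718 × 31.577 = 43.317 MPa
τ_m = K_s·8F_mD/(πd³) = 1.1167 × 48.009 = 53.611 MPa
Goodman: 1/n_f = τ_a/S_se + τ_m/S_su = 43.317/441 + 53.611/1060 = 0.09822 + 0.05058 = 0.1488
n_f = 1/0.1488 = 6.72

6.72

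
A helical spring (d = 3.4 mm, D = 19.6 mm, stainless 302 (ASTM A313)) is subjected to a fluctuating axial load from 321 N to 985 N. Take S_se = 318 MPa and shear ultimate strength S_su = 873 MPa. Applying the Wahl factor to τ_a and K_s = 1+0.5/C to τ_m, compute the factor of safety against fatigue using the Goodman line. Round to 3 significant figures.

0.369

C = D/d = 19.6/3.4 = 5.7647; K_W = (4C−1)/(4C−4)+0.615/C = 1.2641; K_s = 1+0.5/C = 1.0867
F_a = (F_max−F_min)/2 = 332 N; F_m = (F_max+F_min)/2 = 653 N
τ_a = K_W·8F_aD/(πd³) = 1.2641 × 421.6 = 532.94 MPa
τ_m = K_s·8F_mD/(πd³) = 1.0867 × 829.23 = 901.15 MPa
Goodman: 1/n_f = τ_a/S_se + τ_m/S_su = 532.94/318 + 901.15/873 = 1.67590 + 1.03224 = 2.7081
n_f = 1/2.7081 = 0.3693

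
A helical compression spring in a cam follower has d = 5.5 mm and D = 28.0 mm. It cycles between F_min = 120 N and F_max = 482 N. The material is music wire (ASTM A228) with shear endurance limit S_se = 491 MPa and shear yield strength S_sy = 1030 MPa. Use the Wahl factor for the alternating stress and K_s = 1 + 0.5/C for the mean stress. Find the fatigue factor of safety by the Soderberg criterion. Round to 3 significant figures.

C = D/d = 28.0/5.5 = 5.0909; K_W = (4C−1)/(4C−4)+0.615/C = 1.3041; K_s = 1+0.5/C = 1.0982
F_a = (F_max−F_min)/2 = 181 N; F_m = (F_max+F_min)/2 = 301 N
τ_a = K_W·8F_aD/(πd³) = 1.3041 × 77.569 = 101.16 MPa
τ_m = K_s·8F_mD/(πd³) = 1.0982 × 129 = 141.67 MPa
Soderberg: 1/n_f = τ_a/S_se + τ_m/S_sy = 101.16/491 + 141.67/1030 = 0.20603 + 0.13754 = 0.34357
n_f = 1/0.34357 = 2.911

2.91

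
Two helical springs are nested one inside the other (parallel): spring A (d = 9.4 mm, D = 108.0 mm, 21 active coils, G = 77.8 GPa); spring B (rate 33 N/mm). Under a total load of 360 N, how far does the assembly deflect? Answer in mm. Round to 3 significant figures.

k_A = Gd⁴/(8D³N_a) = (77.8×10³)(9.4⁴)/(8·108.0³·21) = 2.8702 N/mm
Parallel: k_eq = 2.8702 + 33 = 35.87 N/mm
δ = F/k_eq = 360/35.87 = 10.036 mm

10.0 mm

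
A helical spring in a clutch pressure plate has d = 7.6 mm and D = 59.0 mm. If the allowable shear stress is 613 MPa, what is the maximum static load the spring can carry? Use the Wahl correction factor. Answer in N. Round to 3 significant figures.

C = D/d = 59.0/7.6 = 7.7632
K_W = (4C−1)/(4C−4) + 0.615/C = 30.053/27.053 + 0.0792 = 1.1901
τ_max = K·8FD/(πd³) → F_max = τ_allow·πd³/(8DK)
F_max = 613·π·7.6³/(8·59.0·1.1901) = 8.4538e+05/561.73 = 1504.9 N

1500 N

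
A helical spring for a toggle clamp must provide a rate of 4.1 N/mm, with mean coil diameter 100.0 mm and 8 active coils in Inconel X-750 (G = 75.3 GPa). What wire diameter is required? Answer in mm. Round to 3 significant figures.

7.68 mm

d = (8D³N_a·k / G)^(1/4) = (8·100.0³·8·4.1 / (75.3×10³))^0.25
  = (3484.7)^0.25 = 7.6832 mm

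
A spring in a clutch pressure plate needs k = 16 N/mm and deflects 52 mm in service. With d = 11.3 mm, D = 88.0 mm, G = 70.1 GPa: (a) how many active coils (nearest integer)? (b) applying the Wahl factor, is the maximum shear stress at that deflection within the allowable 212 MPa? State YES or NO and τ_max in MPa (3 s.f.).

N_a = Gd⁴/(8D³k) = (70.1×10³)(11.3⁴)/(8·88.0³·16) = 13.1 → N_a = 13
Actual rate k = Gd⁴/(8D³·13) = 16.127 N/mm
Working load F = kδ = 16.127·52 = 838.6 N
C = 88.0/11.3 = 7.7876; K_W = (4C−1)/(4C−4)+0.615/C = 1.1895
τ_max = K_W·8FD/(πd³) = 1.1895·130.24 = 154.92 MPa
τ_max ≤ 212 MPa → acceptable

(a) 13 coils; (b) YES, τ_max = 155 MPa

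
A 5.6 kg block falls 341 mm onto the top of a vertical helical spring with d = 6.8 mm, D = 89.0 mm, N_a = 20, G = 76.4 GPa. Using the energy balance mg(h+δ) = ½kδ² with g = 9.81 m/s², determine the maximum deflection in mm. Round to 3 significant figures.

k = Gd⁴/(8D³N_a) = (76.4×10³)(6.8⁴)/(8·89.0³·20) = 1.4482 N/mm
W = mg = 5.6 × 9.81 = 54.936 N
½kδ² − Wδ − Wh = 0 → δ = (W + √(W² + 2kWh))/k
δ = (54.936 + √(3018 + 54260.1))/1.4482 = (54.936 + 239.33)/1.4482 = 203.19 mm

203 mm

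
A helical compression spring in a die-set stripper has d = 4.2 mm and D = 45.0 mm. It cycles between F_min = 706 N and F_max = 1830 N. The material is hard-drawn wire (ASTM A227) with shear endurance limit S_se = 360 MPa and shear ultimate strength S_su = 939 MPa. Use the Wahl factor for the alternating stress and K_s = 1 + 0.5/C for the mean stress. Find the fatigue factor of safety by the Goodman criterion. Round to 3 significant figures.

C = D/d = 45.0/4.2 = 10.7143; K_W = (4C−1)/(4C−4)+0.615/C = 1.1346; K_s = 1+0.5/C = 1.0467
F_a = (F_max−F_min)/2 = 562 N; F_m = (F_max+F_min)/2 = 1268 N
τ_a = K_W·8F_aD/(πd³) = 1.1346 × 869.24 = 986.25 MPa
τ_m = K_s·8F_mD/(πd³) = 1.0467 × 1961.2 = 2052.7 MPa
Goodman: 1/n_f = τ_a/S_se + τ_m/S_su = 986.25/360 + 2052.7/939 = 2.73958 + 2.18608 = 4.9257
n_f = 1/4.9257 = 0.203

0.203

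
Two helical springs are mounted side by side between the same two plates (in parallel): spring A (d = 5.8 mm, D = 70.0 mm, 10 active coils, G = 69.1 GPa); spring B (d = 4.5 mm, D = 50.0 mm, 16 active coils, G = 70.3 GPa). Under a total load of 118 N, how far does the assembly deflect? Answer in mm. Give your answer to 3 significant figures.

25.4 mm

k_A = Gd⁴/(8D³N_a) = (69.1×10³)(5.8⁴)/(8·70.0³·10) = 2.8497 N/mm
k_B = Gd⁴/(8D³N_a) = (70.3×10³)(4.5⁴)/(8·50.0³·16) = 1.8017 N/mm
Parallel: k_eq = 2.8497 + 1.8017 = 4.6515 N/mm
δ = F/k_eq = 118/4.6515 = 25.368 mm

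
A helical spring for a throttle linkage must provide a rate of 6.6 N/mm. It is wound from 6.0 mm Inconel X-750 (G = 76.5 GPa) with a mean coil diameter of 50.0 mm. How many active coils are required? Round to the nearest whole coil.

N_a = Gd⁴/(8D³k) = (76.5×10³ × 6.0⁴)/(8 × 50.0³ × 6.6)
    = 9.9144e+07 / 6.6e+06 = 15.02 → 15 coils

15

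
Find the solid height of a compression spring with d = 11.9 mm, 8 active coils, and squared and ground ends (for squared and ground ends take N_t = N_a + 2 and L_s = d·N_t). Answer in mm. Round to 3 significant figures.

squared and ground ends: N_t = N_a + 2 = 8 + 2 = 10
L_s = d·N_t = 11.9 × 10 = 119 mm

119 mm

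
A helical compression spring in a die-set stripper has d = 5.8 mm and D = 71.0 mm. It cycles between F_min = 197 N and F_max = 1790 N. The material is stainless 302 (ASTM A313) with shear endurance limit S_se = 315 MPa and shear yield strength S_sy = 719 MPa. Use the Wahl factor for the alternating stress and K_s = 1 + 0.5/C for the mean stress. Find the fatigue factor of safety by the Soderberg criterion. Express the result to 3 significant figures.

0.253

C = D/d = 71.0/5.8 = 12.2414; K_W = (4C−1)/(4C−4)+0.615/C = 1.1170; K_s = 1+0.5/C = 1.0408
F_a = (F_max−F_min)/2 = 796.5 N; F_m = (F_max+F_min)/2 = 993.5 N
τ_a = K_W·8F_aD/(πd³) = 1.1170 × 738.07 = 824.4 MPa
τ_m = K_s·8F_mD/(πd³) = 1.0408 × 920.62 = 958.23 MPa
Soderberg: 1/n_f = τ_a/S_se + τ_m/S_sy = 824.4/315 + 958.23/719 = 2.61714 + 1.33272 = 3.9499
n_f = 1/3.9499 = 0.2532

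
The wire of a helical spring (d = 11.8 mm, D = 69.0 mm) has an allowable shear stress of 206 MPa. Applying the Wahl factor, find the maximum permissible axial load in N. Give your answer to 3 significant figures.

1530 N

C = D/d = 69.0/11.8 = 5.8475
K_W = (4C−1)/(4C−4) + 0.615/C = 22.390/19.390 + 0.1052 = 1.2599
τ_max = K·8FD/(πd³) → F_max = τ_allow·πd³/(8DK)
F_max = 206·π·11.8³/(8·69.0·1.2599) = 1.0633e+06/695.46 = 1528.9 N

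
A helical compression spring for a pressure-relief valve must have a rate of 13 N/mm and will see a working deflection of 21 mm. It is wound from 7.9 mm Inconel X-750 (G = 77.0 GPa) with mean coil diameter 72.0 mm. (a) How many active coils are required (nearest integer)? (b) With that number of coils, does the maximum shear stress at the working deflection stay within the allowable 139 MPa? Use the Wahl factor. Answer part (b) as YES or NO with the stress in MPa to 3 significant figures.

N_a = Gd⁴/(8D³k) = (77.0×10³)(7.9⁴)/(8·72.0³·13) = 7.726 → N_a = 8
Actual rate k = Gd⁴/(8D³·8) = 12.555 N/mm
Working load F = kδ = 12.555·21 = 263.66 N
C = 72.0/7.9 = 9.1139; K_W = (4C−1)/(4C−4)+0.615/C = 1.1599
τ_max = K_W·8FD/(πd³) = 1.1599·98.047 = 113.73 MPa
τ_max ≤ 139 MPa → acceptable

(a) 8 coils; (b) YES, τ_max = 114 MPa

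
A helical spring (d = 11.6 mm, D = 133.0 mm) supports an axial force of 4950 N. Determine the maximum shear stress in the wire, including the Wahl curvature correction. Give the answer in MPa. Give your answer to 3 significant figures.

1210 MPa

Spring index C = D/d = 133.0/11.6 = 11.4655
K_W = (4C−1)/(4C−4) + 0.615/C = 44.862/41.862 + 0.0536 = 1.1253
τ₀ = 8FD/(πd³) = 8·4950·133.0/(π·11.6³) = 5.2668e+06/4903.7 = 1074 MPa
τ_max = K·τ₀ = 1.1253 × 1074 = 1208.6 MPa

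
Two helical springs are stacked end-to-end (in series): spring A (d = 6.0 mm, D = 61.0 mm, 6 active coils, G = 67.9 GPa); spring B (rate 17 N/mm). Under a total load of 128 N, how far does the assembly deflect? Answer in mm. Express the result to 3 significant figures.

k_A = Gd⁴/(8D³N_a) = (67.9×10³)(6.0⁴)/(8·61.0³·6) = 8.0769 N/mm
Series: 1/k_eq = 1/8.0769 + 1/17 = 0.18263; k_eq = 5.4754 N/mm
δ = F/k_eq = 128/5.4754 = 23.377 mm

23.4 mm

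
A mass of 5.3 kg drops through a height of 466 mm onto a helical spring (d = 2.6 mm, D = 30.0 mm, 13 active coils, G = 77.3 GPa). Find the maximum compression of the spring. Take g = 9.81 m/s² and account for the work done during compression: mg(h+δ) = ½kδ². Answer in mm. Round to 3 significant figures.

k = Gd⁴/(8D³N_a) = (77.3×10³)(2.6⁴)/(8·30.0³·13) = 1.258 N/mm
W = mg = 5.3 × 9.81 = 51.993 N
½kδ² − Wδ − Wh = 0 → δ = (W + √(W² + 2kWh))/k
δ = (51.993 + √(2703.3 + 60958.8))/1.258 = (51.993 + 252.31)/1.258 = 241.9 mm

242 mm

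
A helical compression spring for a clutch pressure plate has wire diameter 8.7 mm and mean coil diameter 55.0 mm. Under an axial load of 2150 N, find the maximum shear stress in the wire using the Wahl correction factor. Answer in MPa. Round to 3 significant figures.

Spring index C = D/d = 55.0/8.7 = 6.3218
K_W = (4C−1)/(4C−4) + 0.615/C = 24.287/21.287 + 0.0973 = 1.2382
τ₀ = 8FD/(πd³) = 8·2150·55.0/(π·8.7³) = 946000/2068.7 = 457.28 MPa
τ_max = K·τ₀ = 1.2382 × 457.28 = 566.21 MPa

566 MPa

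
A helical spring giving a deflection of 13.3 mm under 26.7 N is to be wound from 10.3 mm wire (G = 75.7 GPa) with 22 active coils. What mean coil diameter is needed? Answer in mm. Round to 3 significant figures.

Required rate k = F/δ = 26.7/13.3 = 2.0075 N/mm
D = (Gd⁴/(8N_a·k))^(1/3) = (75.7×10³·10.3⁴/(8·22·2.0075))^(1/3)
  = (2.41142e+06)^(1/3) = 134.0986 mm

134 mm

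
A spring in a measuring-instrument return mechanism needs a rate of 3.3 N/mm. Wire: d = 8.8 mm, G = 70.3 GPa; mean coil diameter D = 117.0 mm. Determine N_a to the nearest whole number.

10

N_a = Gd⁴/(8D³k) = (70.3×10³ × 8.8⁴)/(8 × 117.0³ × 3.3)
    = 4.21586e+08 / 4.22826e+07 = 9.971 → 10 coils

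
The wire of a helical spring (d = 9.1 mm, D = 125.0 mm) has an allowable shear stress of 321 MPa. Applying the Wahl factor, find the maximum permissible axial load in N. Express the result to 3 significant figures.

C = D/d = 125.0/9.1 = 13.7363
K_W = (4C−1)/(4C−4) + 0.615/C = 53.945/50.945 + 0.0448 = 1.1037
τ_max = K·8FD/(πd³) → F_max = τ_allow·πd³/(8DK)
F_max = 321·π·9.1³/(8·125.0·1.1037) = 7.5994e+05/1103.7 = 688.56 N

689 N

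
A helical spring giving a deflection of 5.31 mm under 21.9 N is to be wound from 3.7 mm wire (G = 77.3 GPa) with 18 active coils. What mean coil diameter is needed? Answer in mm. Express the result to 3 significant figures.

Required rate k = F/δ = 21.9/5.31 = 4.1243 N/mm
D = (Gd⁴/(8N_a·k))^(1/3) = (77.3×10³·3.7⁴/(8·18·4.1243))^(1/3)
  = (24393.5)^(1/3) = 29.0018 mm

29.0 mm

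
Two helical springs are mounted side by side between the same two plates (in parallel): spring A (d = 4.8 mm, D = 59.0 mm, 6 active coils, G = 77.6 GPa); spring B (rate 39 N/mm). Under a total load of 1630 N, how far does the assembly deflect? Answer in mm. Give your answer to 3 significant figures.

k_A = Gd⁴/(8D³N_a) = (77.6×10³)(4.8⁴)/(8·59.0³·6) = 4.1786 N/mm
Parallel: k_eq = 4.1786 + 39 = 43.179 N/mm
δ = F/k_eq = 1630/43.179 = 37.75 mm

37.8 mm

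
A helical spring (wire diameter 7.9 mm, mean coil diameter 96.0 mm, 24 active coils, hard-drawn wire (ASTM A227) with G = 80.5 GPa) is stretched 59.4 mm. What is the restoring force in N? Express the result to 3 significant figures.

k = Gd⁴/(8D³N_a) = (80.5×10³)(7.9⁴)/(8·96.0³·24) = 1.8458 N/mm
F = k·δ = 1.8458 × 59.4 = 109.64 N

110 N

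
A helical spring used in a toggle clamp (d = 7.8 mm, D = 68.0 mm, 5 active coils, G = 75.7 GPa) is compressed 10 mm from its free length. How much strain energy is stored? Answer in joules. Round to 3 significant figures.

1.11 J

k = Gd⁴/(8D³N_a) = (75.7×10³)(7.8⁴)/(8·68.0³·5) = 22.279 N/mm
U = ½kδ² = 0.5 × 22.279 × 10² = 1113.9 N·mm = 1.1139 J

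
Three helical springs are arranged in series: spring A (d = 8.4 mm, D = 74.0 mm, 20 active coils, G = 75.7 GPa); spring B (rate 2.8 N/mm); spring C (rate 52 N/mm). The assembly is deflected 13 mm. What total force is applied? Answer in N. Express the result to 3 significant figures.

23.7 N

k_A = Gd⁴/(8D³N_a) = (75.7×10³)(8.4⁴)/(8·74.0³·20) = 5.813 N/mm
Series: 1/k_eq = 1/5.813 + 1/2.8 + 1/52 = 0.5484; k_eq = 1.8235 N/mm
F = k_eq·δ = 1.8235·13 = 23.705 N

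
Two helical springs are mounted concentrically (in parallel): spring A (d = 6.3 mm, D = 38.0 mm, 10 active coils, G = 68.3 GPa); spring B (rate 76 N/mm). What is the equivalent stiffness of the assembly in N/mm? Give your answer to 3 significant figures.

k_A = Gd⁴/(8D³N_a) = (68.3×10³)(6.3⁴)/(8·38.0³·10) = 24.51 N/mm
Parallel: k_eq = 24.51 + 76 = 100.51 N/mm

101 N/mm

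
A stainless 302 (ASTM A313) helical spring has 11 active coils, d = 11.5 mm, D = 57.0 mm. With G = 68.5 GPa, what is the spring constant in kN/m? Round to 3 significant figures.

73.5 kN/m

k = Gd⁴/(8D³N_a) = (68.5×10³ × 11.5⁴) / (8 × 57.0³ × 11)
  = 1.19807e+09 / 1.6297e+07 = 73.515 N/mm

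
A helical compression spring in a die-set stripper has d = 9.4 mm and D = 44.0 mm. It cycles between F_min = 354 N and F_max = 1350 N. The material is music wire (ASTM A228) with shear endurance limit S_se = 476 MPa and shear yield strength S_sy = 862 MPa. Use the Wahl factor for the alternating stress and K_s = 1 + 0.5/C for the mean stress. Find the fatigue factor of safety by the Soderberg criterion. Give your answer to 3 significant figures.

2.98

C = D/d = 44.0/9.4 = 4.6809; K_W = (4C−1)/(4C−4)+0.615/C = 1.3351; K_s = 1+0.5/C = 1.1068
F_a = (F_max−F_min)/2 = 498 N; F_m = (F_max+F_min)/2 = 852 N
τ_a = K_W·8F_aD/(πd³) = 1.3351 × 67.18 = 89.695 MPa
τ_m = K_s·8F_mD/(πd³) = 1.1068 × 114.93 = 127.21 MPa
Soderberg: 1/n_f = τ_a/S_se + τ_m/S_sy = 89.695/476 + 127.21/862 = 0.18843 + 0.14758 = 0.33601
n_f = 1/0.33601 = 2.976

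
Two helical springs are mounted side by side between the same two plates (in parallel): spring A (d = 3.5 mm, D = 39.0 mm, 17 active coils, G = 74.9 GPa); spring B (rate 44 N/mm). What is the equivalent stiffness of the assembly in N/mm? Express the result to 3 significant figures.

k_A = Gd⁴/(8D³N_a) = (74.9×10³)(3.5⁴)/(8·39.0³·17) = 1.3932 N/mm
Parallel: k_eq = 1.3932 + 44 = 45.393 N/mm

45.4 N/mm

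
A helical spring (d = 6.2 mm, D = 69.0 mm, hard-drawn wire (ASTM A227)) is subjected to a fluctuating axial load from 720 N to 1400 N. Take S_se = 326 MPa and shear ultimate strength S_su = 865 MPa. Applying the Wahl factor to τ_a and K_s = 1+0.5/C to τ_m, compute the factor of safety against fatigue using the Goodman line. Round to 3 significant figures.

C = D/d = 69.0/6.2 = 11.1290; K_W = (4C−1)/(4C−4)+0.615/C = 1.1293; K_s = 1+0.5/C = 1.0449
F_a = (F_max−F_min)/2 = 340 N; F_m = (F_max+F_min)/2 = 1060 N
τ_a = K_W·8F_aD/(πd³) = 1.1293 × 250.66 = 283.08 MPa
τ_m = K_s·8F_mD/(πd³) = 1.0449 × 781.48 = 816.59 MPa
Goodman: 1/n_f = τ_a/S_se + τ_m/S_su = 283.08/326 + 816.59/865 = 0.86833 + 0.94404 = 1.8124
n_f = 1/1.8124 = 0.5518

0.552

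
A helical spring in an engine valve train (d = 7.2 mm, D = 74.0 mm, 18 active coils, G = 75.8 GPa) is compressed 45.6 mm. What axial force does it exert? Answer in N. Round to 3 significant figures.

159 N

k = Gd⁴/(8D³N_a) = (75.8×10³)(7.2⁴)/(8·74.0³·18) = 3.4909 N/mm
F = k·δ = 3.4909 × 45.6 = 159.19 N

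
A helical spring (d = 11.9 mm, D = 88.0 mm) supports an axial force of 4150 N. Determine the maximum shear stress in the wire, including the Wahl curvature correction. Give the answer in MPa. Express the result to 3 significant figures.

Spring index C = D/d = 88.0/11.9 = 7.3950
K_W = (4C−1)/(4C−4) + 0.615/C = 28.580/25.580 + 0.0832 = 1.2004
τ₀ = 8FD/(πd³) = 8·4150·88.0/(π·11.9³) = 2.9216e+06/5294.1 = 551.86 MPa
τ_max = K·τ₀ = 1.2004 × 551.86 = 662.48 MPa

662 MPa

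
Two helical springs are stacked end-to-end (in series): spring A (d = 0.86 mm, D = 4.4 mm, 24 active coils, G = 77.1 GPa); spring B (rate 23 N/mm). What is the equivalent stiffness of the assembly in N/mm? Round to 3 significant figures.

k_A = Gd⁴/(8D³N_a) = (77.1×10³)(0.86⁴)/(8·4.4³·24) = 2.5786 N/mm
Series: 1/k_eq = 1/2.5786 + 1/23 = 0.43128; k_eq = 2.3187 N/mm

2.32 N/mm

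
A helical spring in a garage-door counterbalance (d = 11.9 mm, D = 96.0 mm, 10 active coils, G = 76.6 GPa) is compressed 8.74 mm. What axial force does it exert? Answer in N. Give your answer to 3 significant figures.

190 N

k = Gd⁴/(8D³N_a) = (76.6×10³)(11.9⁴)/(8·96.0³·10) = 21.703 N/mm
F = k·δ = 21.703 × 8.74 = 189.68 N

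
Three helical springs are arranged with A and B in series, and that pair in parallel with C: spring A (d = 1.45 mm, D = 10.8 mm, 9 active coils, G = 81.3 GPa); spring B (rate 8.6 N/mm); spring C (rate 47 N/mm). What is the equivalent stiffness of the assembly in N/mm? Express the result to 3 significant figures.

49.7 N/mm

k_A = Gd⁴/(8D³N_a) = (81.3×10³)(1.45⁴)/(8·10.8³·9) = 3.9624 N/mm
Springs A,B series: k_AB = 1/(1/3.9624+1/8.6) = 2.7126 N/mm; parallel with C: k_eq = 2.7126+47 = 49.713 N/mm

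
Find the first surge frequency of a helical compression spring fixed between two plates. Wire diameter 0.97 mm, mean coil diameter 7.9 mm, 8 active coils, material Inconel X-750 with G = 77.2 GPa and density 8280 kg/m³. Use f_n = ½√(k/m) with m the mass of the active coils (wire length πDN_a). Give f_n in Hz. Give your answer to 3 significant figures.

668 Hz

k = Gd⁴/(8D³N_a) = (77.2×10³)(0.97⁴)/(8·7.9³·8) = 2.1659 N/mm = 2165.9 N/m
Wire length L = πDN_a = π·7.9·8 = 198.55 mm
m = ρ·(πd²/4)·L = 8280 × 0.73898×10⁻⁶ m² × 0.19855 m = 0.0012149 kg
f_n = ½√(k/m) = 0.5·√(2165.9/0.0012149) = 0.5·√(1.7828e+06) = 667.62 Hz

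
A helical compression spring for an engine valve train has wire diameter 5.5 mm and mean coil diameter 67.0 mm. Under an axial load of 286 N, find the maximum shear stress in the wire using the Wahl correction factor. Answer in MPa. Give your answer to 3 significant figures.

Spring index C = D/d = 67.0/5.5 = 12.1818
K_W = (4C−1)/(4C−4) + 0.615/C = 47.727/44.727 + 0.0505 = 1.1176
τ₀ = 8FD/(πd³) = 8·286·67.0/(π·5.5³) = 153296/522.68 = 293.29 MPa
τ_max = K·τ₀ = 1.1176 × 293.29 = 327.77 MPa

328 MPa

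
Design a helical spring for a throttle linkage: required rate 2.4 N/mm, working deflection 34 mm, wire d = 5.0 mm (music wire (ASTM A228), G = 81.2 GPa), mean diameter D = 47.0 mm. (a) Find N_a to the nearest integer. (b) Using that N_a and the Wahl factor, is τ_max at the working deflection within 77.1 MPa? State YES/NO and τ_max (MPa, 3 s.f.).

N_a = Gd⁴/(8D³k) = (81.2×10³)(5.0⁴)/(8·47.0³·2.4) = 25.46 → N_a = 25
Actual rate k = Gd⁴/(8D³·25) = 2.4441 N/mm
Working load F = kδ = 2.4441·34 = 83.098 N
C = 47.0/5.0 = 9.4000; K_W = (4C−1)/(4C−4)+0.615/C = 1.1547
τ_max = K_W·8FD/(πd³) = 1.1547·79.565 = 91.874 MPa
τ_max > 77.1 MPa → exceeds allowable

(a) 25 coils; (b) NO, τ_max = 91.9 MPa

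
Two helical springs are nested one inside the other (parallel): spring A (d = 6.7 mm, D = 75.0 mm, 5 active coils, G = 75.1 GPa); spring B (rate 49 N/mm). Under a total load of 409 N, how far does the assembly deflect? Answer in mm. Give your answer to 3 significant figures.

k_A = Gd⁴/(8D³N_a) = (75.1×10³)(6.7⁴)/(8·75.0³·5) = 8.968 N/mm
Parallel: k_eq = 8.968 + 49 = 57.968 N/mm
δ = F/k_eq = 409/57.968 = 7.0556 mm

7.06 mm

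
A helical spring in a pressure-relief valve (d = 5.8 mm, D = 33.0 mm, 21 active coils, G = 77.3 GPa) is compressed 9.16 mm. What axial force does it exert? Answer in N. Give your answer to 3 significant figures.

133 N

k = Gd⁴/(8D³N_a) = (77.3×10³)(5.8⁴)/(8·33.0³·21) = 14.489 N/mm
F = k·δ = 14.489 × 9.16 = 132.72 N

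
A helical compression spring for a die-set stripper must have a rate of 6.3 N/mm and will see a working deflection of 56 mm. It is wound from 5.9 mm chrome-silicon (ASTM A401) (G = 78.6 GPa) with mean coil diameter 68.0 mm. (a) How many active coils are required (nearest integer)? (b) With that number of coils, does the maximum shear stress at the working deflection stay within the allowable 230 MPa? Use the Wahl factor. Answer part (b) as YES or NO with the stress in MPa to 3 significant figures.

(a) 6 coils; (b) NO, τ_max = 335 MPa

N_a = Gd⁴/(8D³k) = (78.6×10³)(5.9⁴)/(8·68.0³·6.3) = 6.01 → N_a = 6
Actual rate k = Gd⁴/(8D³·6) = 6.3105 N/mm
Working load F = kδ = 6.3105·56 = 353.39 N
C = 68.0/5.9 = 11.5254; K_W = (4C−1)/(4C−4)+0.615/C = 1.1246
τ_max = K_W·8FD/(πd³) = 1.1246·297.95 = 335.08 MPa
τ_max > 230 MPa → exceeds allowable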